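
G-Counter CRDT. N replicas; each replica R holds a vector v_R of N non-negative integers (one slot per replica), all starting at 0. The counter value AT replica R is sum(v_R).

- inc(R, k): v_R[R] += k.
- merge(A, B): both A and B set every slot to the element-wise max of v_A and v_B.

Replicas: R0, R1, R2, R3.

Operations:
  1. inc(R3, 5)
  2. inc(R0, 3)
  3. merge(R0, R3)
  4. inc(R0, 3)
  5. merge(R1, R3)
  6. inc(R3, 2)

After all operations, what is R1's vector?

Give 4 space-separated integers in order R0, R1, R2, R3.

Op 1: inc R3 by 5 -> R3=(0,0,0,5) value=5
Op 2: inc R0 by 3 -> R0=(3,0,0,0) value=3
Op 3: merge R0<->R3 -> R0=(3,0,0,5) R3=(3,0,0,5)
Op 4: inc R0 by 3 -> R0=(6,0,0,5) value=11
Op 5: merge R1<->R3 -> R1=(3,0,0,5) R3=(3,0,0,5)
Op 6: inc R3 by 2 -> R3=(3,0,0,7) value=10

Answer: 3 0 0 5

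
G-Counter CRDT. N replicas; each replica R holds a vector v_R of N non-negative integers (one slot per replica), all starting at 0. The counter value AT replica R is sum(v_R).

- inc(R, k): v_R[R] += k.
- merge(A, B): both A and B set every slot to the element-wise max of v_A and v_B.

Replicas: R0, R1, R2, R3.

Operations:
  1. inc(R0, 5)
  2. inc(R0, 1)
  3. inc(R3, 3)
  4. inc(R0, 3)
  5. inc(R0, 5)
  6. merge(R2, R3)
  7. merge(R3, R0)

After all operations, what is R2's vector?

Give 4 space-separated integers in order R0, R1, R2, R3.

Op 1: inc R0 by 5 -> R0=(5,0,0,0) value=5
Op 2: inc R0 by 1 -> R0=(6,0,0,0) value=6
Op 3: inc R3 by 3 -> R3=(0,0,0,3) value=3
Op 4: inc R0 by 3 -> R0=(9,0,0,0) value=9
Op 5: inc R0 by 5 -> R0=(14,0,0,0) value=14
Op 6: merge R2<->R3 -> R2=(0,0,0,3) R3=(0,0,0,3)
Op 7: merge R3<->R0 -> R3=(14,0,0,3) R0=(14,0,0,3)

Answer: 0 0 0 3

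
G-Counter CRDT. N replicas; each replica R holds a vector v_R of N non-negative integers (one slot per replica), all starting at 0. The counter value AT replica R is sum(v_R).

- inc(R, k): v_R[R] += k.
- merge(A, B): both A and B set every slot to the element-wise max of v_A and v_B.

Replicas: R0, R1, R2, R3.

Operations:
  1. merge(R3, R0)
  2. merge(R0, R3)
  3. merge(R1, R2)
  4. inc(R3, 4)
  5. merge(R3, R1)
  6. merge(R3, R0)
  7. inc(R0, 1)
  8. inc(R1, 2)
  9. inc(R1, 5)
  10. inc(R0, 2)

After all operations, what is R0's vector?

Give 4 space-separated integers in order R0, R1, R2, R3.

Answer: 3 0 0 4

Derivation:
Op 1: merge R3<->R0 -> R3=(0,0,0,0) R0=(0,0,0,0)
Op 2: merge R0<->R3 -> R0=(0,0,0,0) R3=(0,0,0,0)
Op 3: merge R1<->R2 -> R1=(0,0,0,0) R2=(0,0,0,0)
Op 4: inc R3 by 4 -> R3=(0,0,0,4) value=4
Op 5: merge R3<->R1 -> R3=(0,0,0,4) R1=(0,0,0,4)
Op 6: merge R3<->R0 -> R3=(0,0,0,4) R0=(0,0,0,4)
Op 7: inc R0 by 1 -> R0=(1,0,0,4) value=5
Op 8: inc R1 by 2 -> R1=(0,2,0,4) value=6
Op 9: inc R1 by 5 -> R1=(0,7,0,4) value=11
Op 10: inc R0 by 2 -> R0=(3,0,0,4) value=7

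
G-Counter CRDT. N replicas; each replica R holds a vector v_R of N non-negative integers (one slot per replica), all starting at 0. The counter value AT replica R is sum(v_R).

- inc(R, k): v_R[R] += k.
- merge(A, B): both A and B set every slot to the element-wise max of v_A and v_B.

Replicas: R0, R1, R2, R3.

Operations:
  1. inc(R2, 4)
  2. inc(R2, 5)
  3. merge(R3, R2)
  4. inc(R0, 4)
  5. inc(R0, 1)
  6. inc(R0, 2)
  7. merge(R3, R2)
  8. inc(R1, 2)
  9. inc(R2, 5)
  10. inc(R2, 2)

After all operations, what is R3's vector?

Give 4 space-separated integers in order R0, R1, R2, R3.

Answer: 0 0 9 0

Derivation:
Op 1: inc R2 by 4 -> R2=(0,0,4,0) value=4
Op 2: inc R2 by 5 -> R2=(0,0,9,0) value=9
Op 3: merge R3<->R2 -> R3=(0,0,9,0) R2=(0,0,9,0)
Op 4: inc R0 by 4 -> R0=(4,0,0,0) value=4
Op 5: inc R0 by 1 -> R0=(5,0,0,0) value=5
Op 6: inc R0 by 2 -> R0=(7,0,0,0) value=7
Op 7: merge R3<->R2 -> R3=(0,0,9,0) R2=(0,0,9,0)
Op 8: inc R1 by 2 -> R1=(0,2,0,0) value=2
Op 9: inc R2 by 5 -> R2=(0,0,14,0) value=14
Op 10: inc R2 by 2 -> R2=(0,0,16,0) value=16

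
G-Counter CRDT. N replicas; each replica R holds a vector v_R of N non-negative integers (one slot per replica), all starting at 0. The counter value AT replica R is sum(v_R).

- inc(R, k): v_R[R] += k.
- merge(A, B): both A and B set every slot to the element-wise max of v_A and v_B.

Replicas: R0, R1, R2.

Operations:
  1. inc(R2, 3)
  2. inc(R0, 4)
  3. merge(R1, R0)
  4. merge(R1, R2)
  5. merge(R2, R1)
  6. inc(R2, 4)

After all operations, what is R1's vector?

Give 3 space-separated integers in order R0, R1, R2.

Answer: 4 0 3

Derivation:
Op 1: inc R2 by 3 -> R2=(0,0,3) value=3
Op 2: inc R0 by 4 -> R0=(4,0,0) value=4
Op 3: merge R1<->R0 -> R1=(4,0,0) R0=(4,0,0)
Op 4: merge R1<->R2 -> R1=(4,0,3) R2=(4,0,3)
Op 5: merge R2<->R1 -> R2=(4,0,3) R1=(4,0,3)
Op 6: inc R2 by 4 -> R2=(4,0,7) value=11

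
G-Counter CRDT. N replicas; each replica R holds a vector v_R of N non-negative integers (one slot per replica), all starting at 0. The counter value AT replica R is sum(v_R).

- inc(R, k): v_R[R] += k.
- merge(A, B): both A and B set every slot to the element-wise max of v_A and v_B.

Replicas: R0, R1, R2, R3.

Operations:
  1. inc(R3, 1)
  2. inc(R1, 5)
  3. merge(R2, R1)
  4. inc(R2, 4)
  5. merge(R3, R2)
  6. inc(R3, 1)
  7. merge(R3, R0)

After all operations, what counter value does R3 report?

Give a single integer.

Op 1: inc R3 by 1 -> R3=(0,0,0,1) value=1
Op 2: inc R1 by 5 -> R1=(0,5,0,0) value=5
Op 3: merge R2<->R1 -> R2=(0,5,0,0) R1=(0,5,0,0)
Op 4: inc R2 by 4 -> R2=(0,5,4,0) value=9
Op 5: merge R3<->R2 -> R3=(0,5,4,1) R2=(0,5,4,1)
Op 6: inc R3 by 1 -> R3=(0,5,4,2) value=11
Op 7: merge R3<->R0 -> R3=(0,5,4,2) R0=(0,5,4,2)

Answer: 11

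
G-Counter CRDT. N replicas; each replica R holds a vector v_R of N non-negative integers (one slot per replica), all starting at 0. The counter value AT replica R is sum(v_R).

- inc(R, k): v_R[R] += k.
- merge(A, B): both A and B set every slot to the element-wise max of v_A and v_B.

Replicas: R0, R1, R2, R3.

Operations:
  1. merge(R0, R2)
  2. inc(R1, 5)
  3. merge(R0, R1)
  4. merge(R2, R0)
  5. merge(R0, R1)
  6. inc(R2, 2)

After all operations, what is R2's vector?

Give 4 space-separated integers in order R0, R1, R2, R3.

Answer: 0 5 2 0

Derivation:
Op 1: merge R0<->R2 -> R0=(0,0,0,0) R2=(0,0,0,0)
Op 2: inc R1 by 5 -> R1=(0,5,0,0) value=5
Op 3: merge R0<->R1 -> R0=(0,5,0,0) R1=(0,5,0,0)
Op 4: merge R2<->R0 -> R2=(0,5,0,0) R0=(0,5,0,0)
Op 5: merge R0<->R1 -> R0=(0,5,0,0) R1=(0,5,0,0)
Op 6: inc R2 by 2 -> R2=(0,5,2,0) value=7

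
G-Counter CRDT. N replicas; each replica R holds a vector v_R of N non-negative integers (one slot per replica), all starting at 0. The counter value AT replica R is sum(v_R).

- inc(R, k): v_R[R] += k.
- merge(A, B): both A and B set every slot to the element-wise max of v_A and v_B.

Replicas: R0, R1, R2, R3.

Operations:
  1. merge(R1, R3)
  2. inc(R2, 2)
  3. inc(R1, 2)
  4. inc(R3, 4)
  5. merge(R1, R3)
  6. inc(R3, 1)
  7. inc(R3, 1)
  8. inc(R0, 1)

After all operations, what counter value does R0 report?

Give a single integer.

Op 1: merge R1<->R3 -> R1=(0,0,0,0) R3=(0,0,0,0)
Op 2: inc R2 by 2 -> R2=(0,0,2,0) value=2
Op 3: inc R1 by 2 -> R1=(0,2,0,0) value=2
Op 4: inc R3 by 4 -> R3=(0,0,0,4) value=4
Op 5: merge R1<->R3 -> R1=(0,2,0,4) R3=(0,2,0,4)
Op 6: inc R3 by 1 -> R3=(0,2,0,5) value=7
Op 7: inc R3 by 1 -> R3=(0,2,0,6) value=8
Op 8: inc R0 by 1 -> R0=(1,0,0,0) value=1

Answer: 1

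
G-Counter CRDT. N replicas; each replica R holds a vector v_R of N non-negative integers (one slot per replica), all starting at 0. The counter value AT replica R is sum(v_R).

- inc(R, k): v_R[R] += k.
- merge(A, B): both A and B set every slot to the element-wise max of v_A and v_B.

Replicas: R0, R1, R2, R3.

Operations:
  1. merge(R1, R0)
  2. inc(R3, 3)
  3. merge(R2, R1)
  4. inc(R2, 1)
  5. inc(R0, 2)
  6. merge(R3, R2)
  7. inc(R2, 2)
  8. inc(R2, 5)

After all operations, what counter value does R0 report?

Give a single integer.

Answer: 2

Derivation:
Op 1: merge R1<->R0 -> R1=(0,0,0,0) R0=(0,0,0,0)
Op 2: inc R3 by 3 -> R3=(0,0,0,3) value=3
Op 3: merge R2<->R1 -> R2=(0,0,0,0) R1=(0,0,0,0)
Op 4: inc R2 by 1 -> R2=(0,0,1,0) value=1
Op 5: inc R0 by 2 -> R0=(2,0,0,0) value=2
Op 6: merge R3<->R2 -> R3=(0,0,1,3) R2=(0,0,1,3)
Op 7: inc R2 by 2 -> R2=(0,0,3,3) value=6
Op 8: inc R2 by 5 -> R2=(0,0,8,3) value=11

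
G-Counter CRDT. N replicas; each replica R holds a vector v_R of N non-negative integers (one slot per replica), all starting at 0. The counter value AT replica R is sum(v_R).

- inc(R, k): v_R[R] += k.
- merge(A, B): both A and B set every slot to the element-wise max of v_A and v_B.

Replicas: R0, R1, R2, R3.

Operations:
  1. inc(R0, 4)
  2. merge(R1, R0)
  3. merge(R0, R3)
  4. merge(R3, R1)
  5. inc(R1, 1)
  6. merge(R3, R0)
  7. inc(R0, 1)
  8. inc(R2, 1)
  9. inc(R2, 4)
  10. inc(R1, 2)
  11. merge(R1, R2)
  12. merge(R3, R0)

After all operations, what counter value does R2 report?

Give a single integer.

Op 1: inc R0 by 4 -> R0=(4,0,0,0) value=4
Op 2: merge R1<->R0 -> R1=(4,0,0,0) R0=(4,0,0,0)
Op 3: merge R0<->R3 -> R0=(4,0,0,0) R3=(4,0,0,0)
Op 4: merge R3<->R1 -> R3=(4,0,0,0) R1=(4,0,0,0)
Op 5: inc R1 by 1 -> R1=(4,1,0,0) value=5
Op 6: merge R3<->R0 -> R3=(4,0,0,0) R0=(4,0,0,0)
Op 7: inc R0 by 1 -> R0=(5,0,0,0) value=5
Op 8: inc R2 by 1 -> R2=(0,0,1,0) value=1
Op 9: inc R2 by 4 -> R2=(0,0,5,0) value=5
Op 10: inc R1 by 2 -> R1=(4,3,0,0) value=7
Op 11: merge R1<->R2 -> R1=(4,3,5,0) R2=(4,3,5,0)
Op 12: merge R3<->R0 -> R3=(5,0,0,0) R0=(5,0,0,0)

Answer: 12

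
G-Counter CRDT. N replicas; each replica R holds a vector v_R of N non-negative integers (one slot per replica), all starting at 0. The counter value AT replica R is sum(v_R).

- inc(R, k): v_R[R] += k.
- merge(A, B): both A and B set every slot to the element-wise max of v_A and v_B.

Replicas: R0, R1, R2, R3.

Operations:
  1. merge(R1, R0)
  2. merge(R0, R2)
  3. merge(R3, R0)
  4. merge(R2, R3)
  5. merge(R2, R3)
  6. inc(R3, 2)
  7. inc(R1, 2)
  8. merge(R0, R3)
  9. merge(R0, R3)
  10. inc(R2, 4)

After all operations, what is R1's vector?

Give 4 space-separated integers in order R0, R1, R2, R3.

Op 1: merge R1<->R0 -> R1=(0,0,0,0) R0=(0,0,0,0)
Op 2: merge R0<->R2 -> R0=(0,0,0,0) R2=(0,0,0,0)
Op 3: merge R3<->R0 -> R3=(0,0,0,0) R0=(0,0,0,0)
Op 4: merge R2<->R3 -> R2=(0,0,0,0) R3=(0,0,0,0)
Op 5: merge R2<->R3 -> R2=(0,0,0,0) R3=(0,0,0,0)
Op 6: inc R3 by 2 -> R3=(0,0,0,2) value=2
Op 7: inc R1 by 2 -> R1=(0,2,0,0) value=2
Op 8: merge R0<->R3 -> R0=(0,0,0,2) R3=(0,0,0,2)
Op 9: merge R0<->R3 -> R0=(0,0,0,2) R3=(0,0,0,2)
Op 10: inc R2 by 4 -> R2=(0,0,4,0) value=4

Answer: 0 2 0 0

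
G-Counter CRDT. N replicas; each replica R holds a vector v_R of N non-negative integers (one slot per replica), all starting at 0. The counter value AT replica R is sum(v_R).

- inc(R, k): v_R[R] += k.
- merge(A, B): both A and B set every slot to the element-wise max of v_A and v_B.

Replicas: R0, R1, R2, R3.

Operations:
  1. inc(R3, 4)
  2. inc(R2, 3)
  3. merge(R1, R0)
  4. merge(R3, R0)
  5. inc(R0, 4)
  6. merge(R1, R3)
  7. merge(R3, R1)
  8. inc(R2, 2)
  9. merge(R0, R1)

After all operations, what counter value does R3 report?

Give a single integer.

Answer: 4

Derivation:
Op 1: inc R3 by 4 -> R3=(0,0,0,4) value=4
Op 2: inc R2 by 3 -> R2=(0,0,3,0) value=3
Op 3: merge R1<->R0 -> R1=(0,0,0,0) R0=(0,0,0,0)
Op 4: merge R3<->R0 -> R3=(0,0,0,4) R0=(0,0,0,4)
Op 5: inc R0 by 4 -> R0=(4,0,0,4) value=8
Op 6: merge R1<->R3 -> R1=(0,0,0,4) R3=(0,0,0,4)
Op 7: merge R3<->R1 -> R3=(0,0,0,4) R1=(0,0,0,4)
Op 8: inc R2 by 2 -> R2=(0,0,5,0) value=5
Op 9: merge R0<->R1 -> R0=(4,0,0,4) R1=(4,0,0,4)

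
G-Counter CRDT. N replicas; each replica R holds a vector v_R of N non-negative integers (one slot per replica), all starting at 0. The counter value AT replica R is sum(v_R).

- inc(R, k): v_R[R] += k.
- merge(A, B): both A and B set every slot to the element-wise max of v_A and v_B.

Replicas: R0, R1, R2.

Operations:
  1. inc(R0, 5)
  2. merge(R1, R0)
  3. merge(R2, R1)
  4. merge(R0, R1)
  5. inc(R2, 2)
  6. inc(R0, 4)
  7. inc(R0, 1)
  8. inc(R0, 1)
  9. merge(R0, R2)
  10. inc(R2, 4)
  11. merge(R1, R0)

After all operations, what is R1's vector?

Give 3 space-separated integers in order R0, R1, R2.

Op 1: inc R0 by 5 -> R0=(5,0,0) value=5
Op 2: merge R1<->R0 -> R1=(5,0,0) R0=(5,0,0)
Op 3: merge R2<->R1 -> R2=(5,0,0) R1=(5,0,0)
Op 4: merge R0<->R1 -> R0=(5,0,0) R1=(5,0,0)
Op 5: inc R2 by 2 -> R2=(5,0,2) value=7
Op 6: inc R0 by 4 -> R0=(9,0,0) value=9
Op 7: inc R0 by 1 -> R0=(10,0,0) value=10
Op 8: inc R0 by 1 -> R0=(11,0,0) value=11
Op 9: merge R0<->R2 -> R0=(11,0,2) R2=(11,0,2)
Op 10: inc R2 by 4 -> R2=(11,0,6) value=17
Op 11: merge R1<->R0 -> R1=(11,0,2) R0=(11,0,2)

Answer: 11 0 2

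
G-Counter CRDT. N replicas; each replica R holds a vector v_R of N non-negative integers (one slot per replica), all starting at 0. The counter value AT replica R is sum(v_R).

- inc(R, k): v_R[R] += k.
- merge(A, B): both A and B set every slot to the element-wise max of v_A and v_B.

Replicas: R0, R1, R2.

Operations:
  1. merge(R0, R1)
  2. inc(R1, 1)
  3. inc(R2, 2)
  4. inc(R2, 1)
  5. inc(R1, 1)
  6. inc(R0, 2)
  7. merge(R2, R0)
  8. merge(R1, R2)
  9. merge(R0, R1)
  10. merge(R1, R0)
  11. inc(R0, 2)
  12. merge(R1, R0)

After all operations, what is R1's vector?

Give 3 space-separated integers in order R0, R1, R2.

Op 1: merge R0<->R1 -> R0=(0,0,0) R1=(0,0,0)
Op 2: inc R1 by 1 -> R1=(0,1,0) value=1
Op 3: inc R2 by 2 -> R2=(0,0,2) value=2
Op 4: inc R2 by 1 -> R2=(0,0,3) value=3
Op 5: inc R1 by 1 -> R1=(0,2,0) value=2
Op 6: inc R0 by 2 -> R0=(2,0,0) value=2
Op 7: merge R2<->R0 -> R2=(2,0,3) R0=(2,0,3)
Op 8: merge R1<->R2 -> R1=(2,2,3) R2=(2,2,3)
Op 9: merge R0<->R1 -> R0=(2,2,3) R1=(2,2,3)
Op 10: merge R1<->R0 -> R1=(2,2,3) R0=(2,2,3)
Op 11: inc R0 by 2 -> R0=(4,2,3) value=9
Op 12: merge R1<->R0 -> R1=(4,2,3) R0=(4,2,3)

Answer: 4 2 3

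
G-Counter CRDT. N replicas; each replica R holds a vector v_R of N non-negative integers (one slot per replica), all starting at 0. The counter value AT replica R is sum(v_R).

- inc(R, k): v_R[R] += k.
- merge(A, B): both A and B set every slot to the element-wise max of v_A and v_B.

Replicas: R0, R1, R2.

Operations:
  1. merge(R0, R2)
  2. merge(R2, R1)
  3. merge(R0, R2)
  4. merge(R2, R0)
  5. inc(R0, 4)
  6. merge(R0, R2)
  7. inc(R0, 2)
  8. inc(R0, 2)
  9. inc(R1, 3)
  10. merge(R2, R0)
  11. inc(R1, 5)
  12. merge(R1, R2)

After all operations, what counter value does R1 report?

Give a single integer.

Answer: 16

Derivation:
Op 1: merge R0<->R2 -> R0=(0,0,0) R2=(0,0,0)
Op 2: merge R2<->R1 -> R2=(0,0,0) R1=(0,0,0)
Op 3: merge R0<->R2 -> R0=(0,0,0) R2=(0,0,0)
Op 4: merge R2<->R0 -> R2=(0,0,0) R0=(0,0,0)
Op 5: inc R0 by 4 -> R0=(4,0,0) value=4
Op 6: merge R0<->R2 -> R0=(4,0,0) R2=(4,0,0)
Op 7: inc R0 by 2 -> R0=(6,0,0) value=6
Op 8: inc R0 by 2 -> R0=(8,0,0) value=8
Op 9: inc R1 by 3 -> R1=(0,3,0) value=3
Op 10: merge R2<->R0 -> R2=(8,0,0) R0=(8,0,0)
Op 11: inc R1 by 5 -> R1=(0,8,0) value=8
Op 12: merge R1<->R2 -> R1=(8,8,0) R2=(8,8,0)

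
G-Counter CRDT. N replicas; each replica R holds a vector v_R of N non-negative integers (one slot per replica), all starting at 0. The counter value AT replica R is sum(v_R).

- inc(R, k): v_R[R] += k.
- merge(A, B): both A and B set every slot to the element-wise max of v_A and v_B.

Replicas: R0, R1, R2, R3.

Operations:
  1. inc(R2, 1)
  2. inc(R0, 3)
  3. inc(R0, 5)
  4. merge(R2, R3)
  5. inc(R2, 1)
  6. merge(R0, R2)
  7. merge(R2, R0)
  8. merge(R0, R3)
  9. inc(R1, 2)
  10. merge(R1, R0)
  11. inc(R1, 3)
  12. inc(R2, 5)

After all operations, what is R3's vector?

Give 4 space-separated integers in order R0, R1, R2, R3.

Answer: 8 0 2 0

Derivation:
Op 1: inc R2 by 1 -> R2=(0,0,1,0) value=1
Op 2: inc R0 by 3 -> R0=(3,0,0,0) value=3
Op 3: inc R0 by 5 -> R0=(8,0,0,0) value=8
Op 4: merge R2<->R3 -> R2=(0,0,1,0) R3=(0,0,1,0)
Op 5: inc R2 by 1 -> R2=(0,0,2,0) value=2
Op 6: merge R0<->R2 -> R0=(8,0,2,0) R2=(8,0,2,0)
Op 7: merge R2<->R0 -> R2=(8,0,2,0) R0=(8,0,2,0)
Op 8: merge R0<->R3 -> R0=(8,0,2,0) R3=(8,0,2,0)
Op 9: inc R1 by 2 -> R1=(0,2,0,0) value=2
Op 10: merge R1<->R0 -> R1=(8,2,2,0) R0=(8,2,2,0)
Op 11: inc R1 by 3 -> R1=(8,5,2,0) value=15
Op 12: inc R2 by 5 -> R2=(8,0,7,0) value=15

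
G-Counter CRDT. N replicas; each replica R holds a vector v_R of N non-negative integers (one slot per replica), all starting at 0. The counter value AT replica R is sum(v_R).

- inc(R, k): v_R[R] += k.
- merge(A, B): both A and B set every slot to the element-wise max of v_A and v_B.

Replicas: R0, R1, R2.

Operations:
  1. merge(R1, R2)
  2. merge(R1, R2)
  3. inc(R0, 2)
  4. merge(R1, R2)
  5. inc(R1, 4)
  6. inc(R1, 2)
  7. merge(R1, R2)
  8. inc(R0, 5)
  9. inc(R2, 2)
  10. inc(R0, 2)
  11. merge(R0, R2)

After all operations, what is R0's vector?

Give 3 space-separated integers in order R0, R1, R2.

Op 1: merge R1<->R2 -> R1=(0,0,0) R2=(0,0,0)
Op 2: merge R1<->R2 -> R1=(0,0,0) R2=(0,0,0)
Op 3: inc R0 by 2 -> R0=(2,0,0) value=2
Op 4: merge R1<->R2 -> R1=(0,0,0) R2=(0,0,0)
Op 5: inc R1 by 4 -> R1=(0,4,0) value=4
Op 6: inc R1 by 2 -> R1=(0,6,0) value=6
Op 7: merge R1<->R2 -> R1=(0,6,0) R2=(0,6,0)
Op 8: inc R0 by 5 -> R0=(7,0,0) value=7
Op 9: inc R2 by 2 -> R2=(0,6,2) value=8
Op 10: inc R0 by 2 -> R0=(9,0,0) value=9
Op 11: merge R0<->R2 -> R0=(9,6,2) R2=(9,6,2)

Answer: 9 6 2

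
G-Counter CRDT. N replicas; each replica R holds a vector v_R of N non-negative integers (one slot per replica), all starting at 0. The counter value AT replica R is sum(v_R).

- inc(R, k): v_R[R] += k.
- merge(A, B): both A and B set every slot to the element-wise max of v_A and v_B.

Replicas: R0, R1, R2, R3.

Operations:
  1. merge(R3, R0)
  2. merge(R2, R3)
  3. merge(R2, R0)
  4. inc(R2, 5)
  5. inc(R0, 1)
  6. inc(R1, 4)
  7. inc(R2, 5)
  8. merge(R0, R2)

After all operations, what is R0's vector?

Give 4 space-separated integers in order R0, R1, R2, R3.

Op 1: merge R3<->R0 -> R3=(0,0,0,0) R0=(0,0,0,0)
Op 2: merge R2<->R3 -> R2=(0,0,0,0) R3=(0,0,0,0)
Op 3: merge R2<->R0 -> R2=(0,0,0,0) R0=(0,0,0,0)
Op 4: inc R2 by 5 -> R2=(0,0,5,0) value=5
Op 5: inc R0 by 1 -> R0=(1,0,0,0) value=1
Op 6: inc R1 by 4 -> R1=(0,4,0,0) value=4
Op 7: inc R2 by 5 -> R2=(0,0,10,0) value=10
Op 8: merge R0<->R2 -> R0=(1,0,10,0) R2=(1,0,10,0)

Answer: 1 0 10 0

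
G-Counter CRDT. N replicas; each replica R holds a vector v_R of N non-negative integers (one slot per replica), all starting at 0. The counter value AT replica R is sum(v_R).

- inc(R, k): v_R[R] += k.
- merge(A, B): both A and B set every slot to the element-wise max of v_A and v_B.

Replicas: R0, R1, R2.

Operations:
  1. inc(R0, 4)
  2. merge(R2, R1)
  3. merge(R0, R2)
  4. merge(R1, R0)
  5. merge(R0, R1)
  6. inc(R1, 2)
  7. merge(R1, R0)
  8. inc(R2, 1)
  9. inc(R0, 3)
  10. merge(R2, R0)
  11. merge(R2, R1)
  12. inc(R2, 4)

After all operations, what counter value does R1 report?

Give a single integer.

Op 1: inc R0 by 4 -> R0=(4,0,0) value=4
Op 2: merge R2<->R1 -> R2=(0,0,0) R1=(0,0,0)
Op 3: merge R0<->R2 -> R0=(4,0,0) R2=(4,0,0)
Op 4: merge R1<->R0 -> R1=(4,0,0) R0=(4,0,0)
Op 5: merge R0<->R1 -> R0=(4,0,0) R1=(4,0,0)
Op 6: inc R1 by 2 -> R1=(4,2,0) value=6
Op 7: merge R1<->R0 -> R1=(4,2,0) R0=(4,2,0)
Op 8: inc R2 by 1 -> R2=(4,0,1) value=5
Op 9: inc R0 by 3 -> R0=(7,2,0) value=9
Op 10: merge R2<->R0 -> R2=(7,2,1) R0=(7,2,1)
Op 11: merge R2<->R1 -> R2=(7,2,1) R1=(7,2,1)
Op 12: inc R2 by 4 -> R2=(7,2,5) value=14

Answer: 10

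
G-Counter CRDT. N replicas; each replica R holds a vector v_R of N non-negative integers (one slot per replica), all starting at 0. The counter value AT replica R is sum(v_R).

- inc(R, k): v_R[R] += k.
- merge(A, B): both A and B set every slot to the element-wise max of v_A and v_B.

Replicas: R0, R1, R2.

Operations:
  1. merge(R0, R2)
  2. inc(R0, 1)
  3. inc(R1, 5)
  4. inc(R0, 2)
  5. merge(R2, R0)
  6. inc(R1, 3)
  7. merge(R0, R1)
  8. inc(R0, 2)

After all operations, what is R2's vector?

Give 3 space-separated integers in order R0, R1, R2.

Answer: 3 0 0

Derivation:
Op 1: merge R0<->R2 -> R0=(0,0,0) R2=(0,0,0)
Op 2: inc R0 by 1 -> R0=(1,0,0) value=1
Op 3: inc R1 by 5 -> R1=(0,5,0) value=5
Op 4: inc R0 by 2 -> R0=(3,0,0) value=3
Op 5: merge R2<->R0 -> R2=(3,0,0) R0=(3,0,0)
Op 6: inc R1 by 3 -> R1=(0,8,0) value=8
Op 7: merge R0<->R1 -> R0=(3,8,0) R1=(3,8,0)
Op 8: inc R0 by 2 -> R0=(5,8,0) value=13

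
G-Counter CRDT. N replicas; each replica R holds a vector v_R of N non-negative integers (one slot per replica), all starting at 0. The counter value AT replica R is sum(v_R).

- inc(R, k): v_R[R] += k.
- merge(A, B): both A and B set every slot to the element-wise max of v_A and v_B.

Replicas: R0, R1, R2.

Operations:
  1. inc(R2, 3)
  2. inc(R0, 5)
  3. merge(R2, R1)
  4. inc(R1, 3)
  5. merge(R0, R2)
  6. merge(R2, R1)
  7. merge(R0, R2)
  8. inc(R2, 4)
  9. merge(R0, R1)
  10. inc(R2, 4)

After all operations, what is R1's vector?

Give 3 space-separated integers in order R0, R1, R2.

Answer: 5 3 3

Derivation:
Op 1: inc R2 by 3 -> R2=(0,0,3) value=3
Op 2: inc R0 by 5 -> R0=(5,0,0) value=5
Op 3: merge R2<->R1 -> R2=(0,0,3) R1=(0,0,3)
Op 4: inc R1 by 3 -> R1=(0,3,3) value=6
Op 5: merge R0<->R2 -> R0=(5,0,3) R2=(5,0,3)
Op 6: merge R2<->R1 -> R2=(5,3,3) R1=(5,3,3)
Op 7: merge R0<->R2 -> R0=(5,3,3) R2=(5,3,3)
Op 8: inc R2 by 4 -> R2=(5,3,7) value=15
Op 9: merge R0<->R1 -> R0=(5,3,3) R1=(5,3,3)
Op 10: inc R2 by 4 -> R2=(5,3,11) value=19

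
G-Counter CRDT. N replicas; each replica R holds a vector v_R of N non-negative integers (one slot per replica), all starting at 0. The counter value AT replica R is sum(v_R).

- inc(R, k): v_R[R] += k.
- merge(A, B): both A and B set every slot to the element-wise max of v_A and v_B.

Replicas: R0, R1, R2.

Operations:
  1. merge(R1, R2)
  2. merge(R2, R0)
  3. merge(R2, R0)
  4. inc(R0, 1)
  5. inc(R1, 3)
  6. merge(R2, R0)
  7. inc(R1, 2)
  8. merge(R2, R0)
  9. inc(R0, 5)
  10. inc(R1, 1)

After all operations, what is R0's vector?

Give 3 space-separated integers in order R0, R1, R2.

Answer: 6 0 0

Derivation:
Op 1: merge R1<->R2 -> R1=(0,0,0) R2=(0,0,0)
Op 2: merge R2<->R0 -> R2=(0,0,0) R0=(0,0,0)
Op 3: merge R2<->R0 -> R2=(0,0,0) R0=(0,0,0)
Op 4: inc R0 by 1 -> R0=(1,0,0) value=1
Op 5: inc R1 by 3 -> R1=(0,3,0) value=3
Op 6: merge R2<->R0 -> R2=(1,0,0) R0=(1,0,0)
Op 7: inc R1 by 2 -> R1=(0,5,0) value=5
Op 8: merge R2<->R0 -> R2=(1,0,0) R0=(1,0,0)
Op 9: inc R0 by 5 -> R0=(6,0,0) value=6
Op 10: inc R1 by 1 -> R1=(0,6,0) value=6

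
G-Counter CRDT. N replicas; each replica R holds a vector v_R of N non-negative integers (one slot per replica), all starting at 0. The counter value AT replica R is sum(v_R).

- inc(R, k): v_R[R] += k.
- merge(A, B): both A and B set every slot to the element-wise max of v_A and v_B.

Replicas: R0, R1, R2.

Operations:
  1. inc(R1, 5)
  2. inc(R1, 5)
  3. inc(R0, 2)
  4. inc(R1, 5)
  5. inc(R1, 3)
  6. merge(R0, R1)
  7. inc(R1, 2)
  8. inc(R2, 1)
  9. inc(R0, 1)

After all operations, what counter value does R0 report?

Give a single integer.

Answer: 21

Derivation:
Op 1: inc R1 by 5 -> R1=(0,5,0) value=5
Op 2: inc R1 by 5 -> R1=(0,10,0) value=10
Op 3: inc R0 by 2 -> R0=(2,0,0) value=2
Op 4: inc R1 by 5 -> R1=(0,15,0) value=15
Op 5: inc R1 by 3 -> R1=(0,18,0) value=18
Op 6: merge R0<->R1 -> R0=(2,18,0) R1=(2,18,0)
Op 7: inc R1 by 2 -> R1=(2,20,0) value=22
Op 8: inc R2 by 1 -> R2=(0,0,1) value=1
Op 9: inc R0 by 1 -> R0=(3,18,0) value=21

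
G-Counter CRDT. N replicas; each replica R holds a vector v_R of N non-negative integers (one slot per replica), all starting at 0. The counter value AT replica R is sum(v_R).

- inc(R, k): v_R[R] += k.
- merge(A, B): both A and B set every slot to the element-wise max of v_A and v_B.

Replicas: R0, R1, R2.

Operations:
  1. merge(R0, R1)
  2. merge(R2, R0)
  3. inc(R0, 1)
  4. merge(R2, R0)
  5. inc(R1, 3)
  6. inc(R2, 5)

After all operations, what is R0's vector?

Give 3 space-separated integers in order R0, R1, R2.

Op 1: merge R0<->R1 -> R0=(0,0,0) R1=(0,0,0)
Op 2: merge R2<->R0 -> R2=(0,0,0) R0=(0,0,0)
Op 3: inc R0 by 1 -> R0=(1,0,0) value=1
Op 4: merge R2<->R0 -> R2=(1,0,0) R0=(1,0,0)
Op 5: inc R1 by 3 -> R1=(0,3,0) value=3
Op 6: inc R2 by 5 -> R2=(1,0,5) value=6

Answer: 1 0 0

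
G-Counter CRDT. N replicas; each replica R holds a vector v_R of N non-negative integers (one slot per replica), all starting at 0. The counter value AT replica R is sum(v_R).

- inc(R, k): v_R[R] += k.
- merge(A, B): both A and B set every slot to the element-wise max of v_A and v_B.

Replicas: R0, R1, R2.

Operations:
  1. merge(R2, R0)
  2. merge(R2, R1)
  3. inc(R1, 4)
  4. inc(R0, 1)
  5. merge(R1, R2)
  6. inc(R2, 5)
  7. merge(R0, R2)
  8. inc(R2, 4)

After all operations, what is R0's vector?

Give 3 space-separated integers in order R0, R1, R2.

Op 1: merge R2<->R0 -> R2=(0,0,0) R0=(0,0,0)
Op 2: merge R2<->R1 -> R2=(0,0,0) R1=(0,0,0)
Op 3: inc R1 by 4 -> R1=(0,4,0) value=4
Op 4: inc R0 by 1 -> R0=(1,0,0) value=1
Op 5: merge R1<->R2 -> R1=(0,4,0) R2=(0,4,0)
Op 6: inc R2 by 5 -> R2=(0,4,5) value=9
Op 7: merge R0<->R2 -> R0=(1,4,5) R2=(1,4,5)
Op 8: inc R2 by 4 -> R2=(1,4,9) value=14

Answer: 1 4 5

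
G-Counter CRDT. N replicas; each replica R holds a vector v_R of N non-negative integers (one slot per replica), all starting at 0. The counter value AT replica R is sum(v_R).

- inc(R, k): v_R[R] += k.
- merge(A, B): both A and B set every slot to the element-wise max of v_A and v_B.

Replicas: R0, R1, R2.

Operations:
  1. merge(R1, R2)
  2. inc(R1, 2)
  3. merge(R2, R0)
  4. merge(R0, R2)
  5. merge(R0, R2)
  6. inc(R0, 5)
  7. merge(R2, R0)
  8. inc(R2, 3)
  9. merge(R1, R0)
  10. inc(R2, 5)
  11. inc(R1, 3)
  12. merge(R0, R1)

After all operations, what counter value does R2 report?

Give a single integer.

Op 1: merge R1<->R2 -> R1=(0,0,0) R2=(0,0,0)
Op 2: inc R1 by 2 -> R1=(0,2,0) value=2
Op 3: merge R2<->R0 -> R2=(0,0,0) R0=(0,0,0)
Op 4: merge R0<->R2 -> R0=(0,0,0) R2=(0,0,0)
Op 5: merge R0<->R2 -> R0=(0,0,0) R2=(0,0,0)
Op 6: inc R0 by 5 -> R0=(5,0,0) value=5
Op 7: merge R2<->R0 -> R2=(5,0,0) R0=(5,0,0)
Op 8: inc R2 by 3 -> R2=(5,0,3) value=8
Op 9: merge R1<->R0 -> R1=(5,2,0) R0=(5,2,0)
Op 10: inc R2 by 5 -> R2=(5,0,8) value=13
Op 11: inc R1 by 3 -> R1=(5,5,0) value=10
Op 12: merge R0<->R1 -> R0=(5,5,0) R1=(5,5,0)

Answer: 13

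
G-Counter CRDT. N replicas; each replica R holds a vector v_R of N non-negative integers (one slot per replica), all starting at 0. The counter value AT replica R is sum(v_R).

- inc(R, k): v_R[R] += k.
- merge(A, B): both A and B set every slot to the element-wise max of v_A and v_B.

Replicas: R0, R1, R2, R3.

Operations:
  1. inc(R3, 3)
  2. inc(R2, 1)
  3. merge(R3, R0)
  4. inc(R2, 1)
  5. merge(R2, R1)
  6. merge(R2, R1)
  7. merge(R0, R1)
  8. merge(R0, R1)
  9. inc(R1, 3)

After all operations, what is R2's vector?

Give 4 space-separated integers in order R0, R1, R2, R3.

Answer: 0 0 2 0

Derivation:
Op 1: inc R3 by 3 -> R3=(0,0,0,3) value=3
Op 2: inc R2 by 1 -> R2=(0,0,1,0) value=1
Op 3: merge R3<->R0 -> R3=(0,0,0,3) R0=(0,0,0,3)
Op 4: inc R2 by 1 -> R2=(0,0,2,0) value=2
Op 5: merge R2<->R1 -> R2=(0,0,2,0) R1=(0,0,2,0)
Op 6: merge R2<->R1 -> R2=(0,0,2,0) R1=(0,0,2,0)
Op 7: merge R0<->R1 -> R0=(0,0,2,3) R1=(0,0,2,3)
Op 8: merge R0<->R1 -> R0=(0,0,2,3) R1=(0,0,2,3)
Op 9: inc R1 by 3 -> R1=(0,3,2,3) value=8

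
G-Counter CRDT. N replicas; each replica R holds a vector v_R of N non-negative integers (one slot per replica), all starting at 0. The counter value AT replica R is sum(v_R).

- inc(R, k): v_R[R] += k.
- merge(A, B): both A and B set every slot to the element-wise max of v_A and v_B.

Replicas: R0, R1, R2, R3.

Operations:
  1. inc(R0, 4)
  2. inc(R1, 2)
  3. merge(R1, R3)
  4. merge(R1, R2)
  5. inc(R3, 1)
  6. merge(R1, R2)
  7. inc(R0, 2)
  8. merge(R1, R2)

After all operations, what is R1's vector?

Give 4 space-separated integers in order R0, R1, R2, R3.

Answer: 0 2 0 0

Derivation:
Op 1: inc R0 by 4 -> R0=(4,0,0,0) value=4
Op 2: inc R1 by 2 -> R1=(0,2,0,0) value=2
Op 3: merge R1<->R3 -> R1=(0,2,0,0) R3=(0,2,0,0)
Op 4: merge R1<->R2 -> R1=(0,2,0,0) R2=(0,2,0,0)
Op 5: inc R3 by 1 -> R3=(0,2,0,1) value=3
Op 6: merge R1<->R2 -> R1=(0,2,0,0) R2=(0,2,0,0)
Op 7: inc R0 by 2 -> R0=(6,0,0,0) value=6
Op 8: merge R1<->R2 -> R1=(0,2,0,0) R2=(0,2,0,0)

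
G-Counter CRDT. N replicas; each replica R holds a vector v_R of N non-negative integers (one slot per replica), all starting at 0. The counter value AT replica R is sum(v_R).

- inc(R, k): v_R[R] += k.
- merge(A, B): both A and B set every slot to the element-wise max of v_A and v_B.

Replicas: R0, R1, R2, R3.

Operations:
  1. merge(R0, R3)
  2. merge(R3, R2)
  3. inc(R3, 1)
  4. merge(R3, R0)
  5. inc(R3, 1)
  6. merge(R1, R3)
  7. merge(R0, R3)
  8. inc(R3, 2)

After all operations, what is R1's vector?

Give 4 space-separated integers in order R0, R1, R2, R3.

Op 1: merge R0<->R3 -> R0=(0,0,0,0) R3=(0,0,0,0)
Op 2: merge R3<->R2 -> R3=(0,0,0,0) R2=(0,0,0,0)
Op 3: inc R3 by 1 -> R3=(0,0,0,1) value=1
Op 4: merge R3<->R0 -> R3=(0,0,0,1) R0=(0,0,0,1)
Op 5: inc R3 by 1 -> R3=(0,0,0,2) value=2
Op 6: merge R1<->R3 -> R1=(0,0,0,2) R3=(0,0,0,2)
Op 7: merge R0<->R3 -> R0=(0,0,0,2) R3=(0,0,0,2)
Op 8: inc R3 by 2 -> R3=(0,0,0,4) value=4

Answer: 0 0 0 2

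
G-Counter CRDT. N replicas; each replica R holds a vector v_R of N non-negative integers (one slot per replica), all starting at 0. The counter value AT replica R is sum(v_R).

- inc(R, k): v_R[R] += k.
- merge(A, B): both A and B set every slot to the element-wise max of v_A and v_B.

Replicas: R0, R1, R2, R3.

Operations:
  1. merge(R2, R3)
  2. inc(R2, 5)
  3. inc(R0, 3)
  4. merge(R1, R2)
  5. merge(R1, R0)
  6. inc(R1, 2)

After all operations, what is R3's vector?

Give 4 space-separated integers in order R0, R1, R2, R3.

Answer: 0 0 0 0

Derivation:
Op 1: merge R2<->R3 -> R2=(0,0,0,0) R3=(0,0,0,0)
Op 2: inc R2 by 5 -> R2=(0,0,5,0) value=5
Op 3: inc R0 by 3 -> R0=(3,0,0,0) value=3
Op 4: merge R1<->R2 -> R1=(0,0,5,0) R2=(0,0,5,0)
Op 5: merge R1<->R0 -> R1=(3,0,5,0) R0=(3,0,5,0)
Op 6: inc R1 by 2 -> R1=(3,2,5,0) value=10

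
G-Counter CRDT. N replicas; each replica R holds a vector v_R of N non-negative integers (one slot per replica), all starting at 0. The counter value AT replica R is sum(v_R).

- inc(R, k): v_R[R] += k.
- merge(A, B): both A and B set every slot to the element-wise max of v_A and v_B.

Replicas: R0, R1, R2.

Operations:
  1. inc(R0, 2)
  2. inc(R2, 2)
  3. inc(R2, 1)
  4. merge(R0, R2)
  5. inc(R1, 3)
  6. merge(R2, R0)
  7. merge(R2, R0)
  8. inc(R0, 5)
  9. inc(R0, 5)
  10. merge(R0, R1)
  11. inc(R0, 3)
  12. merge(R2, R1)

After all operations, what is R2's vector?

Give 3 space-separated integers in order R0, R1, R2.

Answer: 12 3 3

Derivation:
Op 1: inc R0 by 2 -> R0=(2,0,0) value=2
Op 2: inc R2 by 2 -> R2=(0,0,2) value=2
Op 3: inc R2 by 1 -> R2=(0,0,3) value=3
Op 4: merge R0<->R2 -> R0=(2,0,3) R2=(2,0,3)
Op 5: inc R1 by 3 -> R1=(0,3,0) value=3
Op 6: merge R2<->R0 -> R2=(2,0,3) R0=(2,0,3)
Op 7: merge R2<->R0 -> R2=(2,0,3) R0=(2,0,3)
Op 8: inc R0 by 5 -> R0=(7,0,3) value=10
Op 9: inc R0 by 5 -> R0=(12,0,3) value=15
Op 10: merge R0<->R1 -> R0=(12,3,3) R1=(12,3,3)
Op 11: inc R0 by 3 -> R0=(15,3,3) value=21
Op 12: merge R2<->R1 -> R2=(12,3,3) R1=(12,3,3)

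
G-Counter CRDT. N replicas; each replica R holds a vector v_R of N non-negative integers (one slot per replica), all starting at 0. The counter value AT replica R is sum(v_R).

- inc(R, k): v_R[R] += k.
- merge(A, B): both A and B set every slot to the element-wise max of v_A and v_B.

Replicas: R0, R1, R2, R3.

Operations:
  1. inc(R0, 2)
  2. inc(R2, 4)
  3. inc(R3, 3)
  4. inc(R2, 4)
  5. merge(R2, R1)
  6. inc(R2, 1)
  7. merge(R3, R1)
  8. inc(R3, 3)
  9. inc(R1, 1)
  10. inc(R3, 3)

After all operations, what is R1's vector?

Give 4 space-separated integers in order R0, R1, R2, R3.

Op 1: inc R0 by 2 -> R0=(2,0,0,0) value=2
Op 2: inc R2 by 4 -> R2=(0,0,4,0) value=4
Op 3: inc R3 by 3 -> R3=(0,0,0,3) value=3
Op 4: inc R2 by 4 -> R2=(0,0,8,0) value=8
Op 5: merge R2<->R1 -> R2=(0,0,8,0) R1=(0,0,8,0)
Op 6: inc R2 by 1 -> R2=(0,0,9,0) value=9
Op 7: merge R3<->R1 -> R3=(0,0,8,3) R1=(0,0,8,3)
Op 8: inc R3 by 3 -> R3=(0,0,8,6) value=14
Op 9: inc R1 by 1 -> R1=(0,1,8,3) value=12
Op 10: inc R3 by 3 -> R3=(0,0,8,9) value=17

Answer: 0 1 8 3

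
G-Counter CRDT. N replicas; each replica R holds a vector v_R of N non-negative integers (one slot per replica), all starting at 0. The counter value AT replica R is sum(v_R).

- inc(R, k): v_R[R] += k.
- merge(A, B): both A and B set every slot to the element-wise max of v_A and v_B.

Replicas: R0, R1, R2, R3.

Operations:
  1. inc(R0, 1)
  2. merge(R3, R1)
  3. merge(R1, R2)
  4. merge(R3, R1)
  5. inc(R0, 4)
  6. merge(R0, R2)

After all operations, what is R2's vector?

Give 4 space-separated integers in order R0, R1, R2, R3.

Answer: 5 0 0 0

Derivation:
Op 1: inc R0 by 1 -> R0=(1,0,0,0) value=1
Op 2: merge R3<->R1 -> R3=(0,0,0,0) R1=(0,0,0,0)
Op 3: merge R1<->R2 -> R1=(0,0,0,0) R2=(0,0,0,0)
Op 4: merge R3<->R1 -> R3=(0,0,0,0) R1=(0,0,0,0)
Op 5: inc R0 by 4 -> R0=(5,0,0,0) value=5
Op 6: merge R0<->R2 -> R0=(5,0,0,0) R2=(5,0,0,0)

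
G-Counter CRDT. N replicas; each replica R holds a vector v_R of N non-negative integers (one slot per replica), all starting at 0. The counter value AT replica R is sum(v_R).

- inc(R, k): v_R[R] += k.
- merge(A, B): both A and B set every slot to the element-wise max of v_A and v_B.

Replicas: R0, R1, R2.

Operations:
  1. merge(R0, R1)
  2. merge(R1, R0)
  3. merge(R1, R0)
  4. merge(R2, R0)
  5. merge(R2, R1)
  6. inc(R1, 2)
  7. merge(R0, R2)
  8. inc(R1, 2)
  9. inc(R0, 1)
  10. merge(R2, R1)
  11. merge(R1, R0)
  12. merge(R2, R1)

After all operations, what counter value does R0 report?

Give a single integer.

Op 1: merge R0<->R1 -> R0=(0,0,0) R1=(0,0,0)
Op 2: merge R1<->R0 -> R1=(0,0,0) R0=(0,0,0)
Op 3: merge R1<->R0 -> R1=(0,0,0) R0=(0,0,0)
Op 4: merge R2<->R0 -> R2=(0,0,0) R0=(0,0,0)
Op 5: merge R2<->R1 -> R2=(0,0,0) R1=(0,0,0)
Op 6: inc R1 by 2 -> R1=(0,2,0) value=2
Op 7: merge R0<->R2 -> R0=(0,0,0) R2=(0,0,0)
Op 8: inc R1 by 2 -> R1=(0,4,0) value=4
Op 9: inc R0 by 1 -> R0=(1,0,0) value=1
Op 10: merge R2<->R1 -> R2=(0,4,0) R1=(0,4,0)
Op 11: merge R1<->R0 -> R1=(1,4,0) R0=(1,4,0)
Op 12: merge R2<->R1 -> R2=(1,4,0) R1=(1,4,0)

Answer: 5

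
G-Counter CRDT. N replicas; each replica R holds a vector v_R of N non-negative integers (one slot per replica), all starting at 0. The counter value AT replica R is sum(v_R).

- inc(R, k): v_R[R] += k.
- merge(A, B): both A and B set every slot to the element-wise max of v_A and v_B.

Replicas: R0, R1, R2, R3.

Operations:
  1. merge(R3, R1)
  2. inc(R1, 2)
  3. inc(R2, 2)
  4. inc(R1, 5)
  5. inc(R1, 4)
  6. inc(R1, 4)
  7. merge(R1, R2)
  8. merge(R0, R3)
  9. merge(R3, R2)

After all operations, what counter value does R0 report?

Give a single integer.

Op 1: merge R3<->R1 -> R3=(0,0,0,0) R1=(0,0,0,0)
Op 2: inc R1 by 2 -> R1=(0,2,0,0) value=2
Op 3: inc R2 by 2 -> R2=(0,0,2,0) value=2
Op 4: inc R1 by 5 -> R1=(0,7,0,0) value=7
Op 5: inc R1 by 4 -> R1=(0,11,0,0) value=11
Op 6: inc R1 by 4 -> R1=(0,15,0,0) value=15
Op 7: merge R1<->R2 -> R1=(0,15,2,0) R2=(0,15,2,0)
Op 8: merge R0<->R3 -> R0=(0,0,0,0) R3=(0,0,0,0)
Op 9: merge R3<->R2 -> R3=(0,15,2,0) R2=(0,15,2,0)

Answer: 0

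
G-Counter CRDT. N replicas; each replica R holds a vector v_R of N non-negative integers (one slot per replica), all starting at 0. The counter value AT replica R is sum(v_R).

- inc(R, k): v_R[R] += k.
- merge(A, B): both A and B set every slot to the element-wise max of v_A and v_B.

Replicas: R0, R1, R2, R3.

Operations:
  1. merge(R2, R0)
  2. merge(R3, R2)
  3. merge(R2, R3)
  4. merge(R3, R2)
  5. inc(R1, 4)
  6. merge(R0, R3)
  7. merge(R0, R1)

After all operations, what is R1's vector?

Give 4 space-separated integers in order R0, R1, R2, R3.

Op 1: merge R2<->R0 -> R2=(0,0,0,0) R0=(0,0,0,0)
Op 2: merge R3<->R2 -> R3=(0,0,0,0) R2=(0,0,0,0)
Op 3: merge R2<->R3 -> R2=(0,0,0,0) R3=(0,0,0,0)
Op 4: merge R3<->R2 -> R3=(0,0,0,0) R2=(0,0,0,0)
Op 5: inc R1 by 4 -> R1=(0,4,0,0) value=4
Op 6: merge R0<->R3 -> R0=(0,0,0,0) R3=(0,0,0,0)
Op 7: merge R0<->R1 -> R0=(0,4,0,0) R1=(0,4,0,0)

Answer: 0 4 0 0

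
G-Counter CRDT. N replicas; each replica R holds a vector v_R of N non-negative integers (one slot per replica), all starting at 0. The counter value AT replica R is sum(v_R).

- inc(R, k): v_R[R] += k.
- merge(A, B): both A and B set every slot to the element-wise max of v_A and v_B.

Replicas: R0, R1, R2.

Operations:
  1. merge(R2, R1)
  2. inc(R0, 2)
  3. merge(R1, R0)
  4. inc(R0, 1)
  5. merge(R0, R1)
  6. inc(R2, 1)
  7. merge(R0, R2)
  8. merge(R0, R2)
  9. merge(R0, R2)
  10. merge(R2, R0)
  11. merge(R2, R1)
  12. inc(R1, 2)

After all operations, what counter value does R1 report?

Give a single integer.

Op 1: merge R2<->R1 -> R2=(0,0,0) R1=(0,0,0)
Op 2: inc R0 by 2 -> R0=(2,0,0) value=2
Op 3: merge R1<->R0 -> R1=(2,0,0) R0=(2,0,0)
Op 4: inc R0 by 1 -> R0=(3,0,0) value=3
Op 5: merge R0<->R1 -> R0=(3,0,0) R1=(3,0,0)
Op 6: inc R2 by 1 -> R2=(0,0,1) value=1
Op 7: merge R0<->R2 -> R0=(3,0,1) R2=(3,0,1)
Op 8: merge R0<->R2 -> R0=(3,0,1) R2=(3,0,1)
Op 9: merge R0<->R2 -> R0=(3,0,1) R2=(3,0,1)
Op 10: merge R2<->R0 -> R2=(3,0,1) R0=(3,0,1)
Op 11: merge R2<->R1 -> R2=(3,0,1) R1=(3,0,1)
Op 12: inc R1 by 2 -> R1=(3,2,1) value=6

Answer: 6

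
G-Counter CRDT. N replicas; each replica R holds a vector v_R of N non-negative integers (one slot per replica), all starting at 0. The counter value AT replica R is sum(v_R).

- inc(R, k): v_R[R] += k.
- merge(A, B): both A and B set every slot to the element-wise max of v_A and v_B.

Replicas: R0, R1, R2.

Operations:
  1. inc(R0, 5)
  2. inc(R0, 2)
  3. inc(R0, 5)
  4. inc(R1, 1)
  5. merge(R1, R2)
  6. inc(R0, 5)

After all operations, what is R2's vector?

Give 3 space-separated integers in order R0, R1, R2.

Op 1: inc R0 by 5 -> R0=(5,0,0) value=5
Op 2: inc R0 by 2 -> R0=(7,0,0) value=7
Op 3: inc R0 by 5 -> R0=(12,0,0) value=12
Op 4: inc R1 by 1 -> R1=(0,1,0) value=1
Op 5: merge R1<->R2 -> R1=(0,1,0) R2=(0,1,0)
Op 6: inc R0 by 5 -> R0=(17,0,0) value=17

Answer: 0 1 0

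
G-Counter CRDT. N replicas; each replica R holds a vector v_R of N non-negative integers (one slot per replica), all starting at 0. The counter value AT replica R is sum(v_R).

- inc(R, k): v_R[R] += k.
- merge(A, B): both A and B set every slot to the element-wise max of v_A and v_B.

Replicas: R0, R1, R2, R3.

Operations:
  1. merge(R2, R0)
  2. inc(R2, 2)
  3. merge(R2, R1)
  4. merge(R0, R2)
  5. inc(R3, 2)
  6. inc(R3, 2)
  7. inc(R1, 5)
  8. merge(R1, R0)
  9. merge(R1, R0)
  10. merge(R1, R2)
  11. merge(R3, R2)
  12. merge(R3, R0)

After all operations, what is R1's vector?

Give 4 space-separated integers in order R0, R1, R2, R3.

Op 1: merge R2<->R0 -> R2=(0,0,0,0) R0=(0,0,0,0)
Op 2: inc R2 by 2 -> R2=(0,0,2,0) value=2
Op 3: merge R2<->R1 -> R2=(0,0,2,0) R1=(0,0,2,0)
Op 4: merge R0<->R2 -> R0=(0,0,2,0) R2=(0,0,2,0)
Op 5: inc R3 by 2 -> R3=(0,0,0,2) value=2
Op 6: inc R3 by 2 -> R3=(0,0,0,4) value=4
Op 7: inc R1 by 5 -> R1=(0,5,2,0) value=7
Op 8: merge R1<->R0 -> R1=(0,5,2,0) R0=(0,5,2,0)
Op 9: merge R1<->R0 -> R1=(0,5,2,0) R0=(0,5,2,0)
Op 10: merge R1<->R2 -> R1=(0,5,2,0) R2=(0,5,2,0)
Op 11: merge R3<->R2 -> R3=(0,5,2,4) R2=(0,5,2,4)
Op 12: merge R3<->R0 -> R3=(0,5,2,4) R0=(0,5,2,4)

Answer: 0 5 2 0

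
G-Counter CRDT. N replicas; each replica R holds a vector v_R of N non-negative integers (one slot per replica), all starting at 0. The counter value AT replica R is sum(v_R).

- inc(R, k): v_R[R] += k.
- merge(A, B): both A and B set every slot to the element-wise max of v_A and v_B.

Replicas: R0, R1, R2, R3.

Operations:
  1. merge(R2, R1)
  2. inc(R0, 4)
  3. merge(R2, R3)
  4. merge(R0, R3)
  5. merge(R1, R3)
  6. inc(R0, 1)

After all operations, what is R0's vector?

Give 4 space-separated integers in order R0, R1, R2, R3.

Op 1: merge R2<->R1 -> R2=(0,0,0,0) R1=(0,0,0,0)
Op 2: inc R0 by 4 -> R0=(4,0,0,0) value=4
Op 3: merge R2<->R3 -> R2=(0,0,0,0) R3=(0,0,0,0)
Op 4: merge R0<->R3 -> R0=(4,0,0,0) R3=(4,0,0,0)
Op 5: merge R1<->R3 -> R1=(4,0,0,0) R3=(4,0,0,0)
Op 6: inc R0 by 1 -> R0=(5,0,0,0) value=5

Answer: 5 0 0 0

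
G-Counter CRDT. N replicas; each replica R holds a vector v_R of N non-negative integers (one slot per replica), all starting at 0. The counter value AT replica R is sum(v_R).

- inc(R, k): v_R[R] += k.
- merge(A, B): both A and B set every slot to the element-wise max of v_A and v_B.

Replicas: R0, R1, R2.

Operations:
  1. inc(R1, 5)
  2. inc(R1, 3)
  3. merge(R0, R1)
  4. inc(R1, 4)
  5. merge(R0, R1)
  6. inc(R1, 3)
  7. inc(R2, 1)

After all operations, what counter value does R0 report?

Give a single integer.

Op 1: inc R1 by 5 -> R1=(0,5,0) value=5
Op 2: inc R1 by 3 -> R1=(0,8,0) value=8
Op 3: merge R0<->R1 -> R0=(0,8,0) R1=(0,8,0)
Op 4: inc R1 by 4 -> R1=(0,12,0) value=12
Op 5: merge R0<->R1 -> R0=(0,12,0) R1=(0,12,0)
Op 6: inc R1 by 3 -> R1=(0,15,0) value=15
Op 7: inc R2 by 1 -> R2=(0,0,1) value=1

Answer: 12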